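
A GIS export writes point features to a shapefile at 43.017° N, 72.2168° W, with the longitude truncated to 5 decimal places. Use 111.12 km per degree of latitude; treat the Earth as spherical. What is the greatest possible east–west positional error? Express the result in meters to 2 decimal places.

0.81 meters

Truncating at 5 decimal places can drop up to a full unit in the last place, so the longitude may be off by as much as 1e-05°.
Parallels shrink by cos φ, so at 43.017° a degree of longitude is 111120 × 0.7312 ≈ 81245.5 m.
So at most 1e-05° × 81245.5 ≈ 0.812455 m east–west.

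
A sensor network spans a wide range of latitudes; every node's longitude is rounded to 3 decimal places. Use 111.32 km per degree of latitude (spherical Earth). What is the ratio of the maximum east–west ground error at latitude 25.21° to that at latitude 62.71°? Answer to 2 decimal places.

1.97

Rounding to 3 decimal places leaves the longitude within ±0.0005° of the true value.
Error at 25.21° = 0.0005° × 111320 × cos 25.21° ≈ 55.66 × 0.9048 = 50.359 m.
Error at 62.71° = 0.0005° × 111320 × cos 62.71° ≈ 55.66 × 0.4585 = 25.52 m.
The ratio reduces to cos 25.21° / cos 62.71° = 0.9048/0.4585 ≈ 1.9733.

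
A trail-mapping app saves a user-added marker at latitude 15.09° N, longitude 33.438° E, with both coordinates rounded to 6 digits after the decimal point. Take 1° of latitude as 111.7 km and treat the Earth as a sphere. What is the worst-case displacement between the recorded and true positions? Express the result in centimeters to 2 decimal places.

7.76 centimeters

Rounding to 6 decimal places leaves each coordinate within ±5e-07° of the true value.
Latitude error → 5e-07 × 111700 = 0.05585 m along the meridian.
East–west component at 15.09°: 5e-07° × 111700 × cos 15.09° ≈ 5e-07 × 107848 ≈ 0.0539242 m.
Worst case both components are at the extreme and orthogonal: √(0.05585² + 0.0539242²) ≈ 0.077634 m.
That is 0.077634 m = 7.7634 cm.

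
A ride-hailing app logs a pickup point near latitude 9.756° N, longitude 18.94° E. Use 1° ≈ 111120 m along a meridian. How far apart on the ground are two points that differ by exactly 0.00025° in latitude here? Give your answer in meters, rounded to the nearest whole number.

28 meters

Along a meridian 0.00025° is 0.00025 × 111120 = 27.78 m.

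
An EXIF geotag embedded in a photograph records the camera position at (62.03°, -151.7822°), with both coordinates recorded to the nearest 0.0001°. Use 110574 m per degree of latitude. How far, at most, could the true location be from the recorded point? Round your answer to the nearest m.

6 m

Rounding to 4 decimal places leaves each coordinate within ±5e-05° of the true value.
Latitude error → 5e-05 × 110574 = 5.5287 m along the meridian.
E–W at 62.03°: 5e-05° × 110574 × cos 62.03° = 5e-05 × 110574 × 0.4690 ≈ 2.59301 m.
The two errors are perpendicular, so the maximum displacement is √(5.5287² + 2.59301²) ≈ 6.10657 m.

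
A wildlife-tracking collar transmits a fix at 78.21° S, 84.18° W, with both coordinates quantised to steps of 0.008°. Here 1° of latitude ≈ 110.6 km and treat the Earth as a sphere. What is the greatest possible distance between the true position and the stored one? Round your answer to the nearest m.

With a 0.008° grid the true value lies within half a step, ±0.008°/2 = ±0.004°, of the stored one.
N–S: 0.004° × 110600 m/° = 442.4 m.
E–W at 78.21°: 0.004° × 110600 × cos 78.21° = 0.004 × 110600 × 0.2043 ≈ 90.3935 m.
Combining orthogonally: (442.4² + 90.3935²)^½ ≈ 451.54 m.

452 m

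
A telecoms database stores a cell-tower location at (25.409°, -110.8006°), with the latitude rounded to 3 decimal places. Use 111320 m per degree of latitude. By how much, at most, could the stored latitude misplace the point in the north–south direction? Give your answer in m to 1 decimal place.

Rounding to 3 decimal places leaves the latitude within ±0.0005° of the true value.
North–south distance: 0.0005° × 111320 m/° = 55.66 m.

55.7 m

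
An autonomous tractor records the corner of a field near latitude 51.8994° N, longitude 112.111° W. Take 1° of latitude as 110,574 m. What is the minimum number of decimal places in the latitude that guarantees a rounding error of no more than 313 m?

3 decimal places

One degree of latitude covers 110574 m.
N decimal places → at most half a unit in the last place, 0.5 × 10⁻ᴺ° = 110574/2 × 10⁻ᴺ m.
Setting 55287 × 10⁻ᴺ ≤ 313 gives 10ᴺ ≥ 176.6, i.e. N ≥ 2.25.
At 2 places the error can reach 553 m, but 3 places keeps it to 55.3 m.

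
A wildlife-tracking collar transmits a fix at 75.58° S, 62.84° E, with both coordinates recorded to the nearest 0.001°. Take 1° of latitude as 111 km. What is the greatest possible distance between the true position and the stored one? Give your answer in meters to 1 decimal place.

Rounding to 3 decimal places leaves each coordinate within ±0.0005° of the true value.
N–S: 0.0005° × 111000 m/° = 55.5 m.
Longitude error → 0.0005 × 111000 × cos 75.58° = 0.0005 × 111000 × 0.2490 ≈ 13.8211 m.
The two errors are perpendicular, so the maximum displacement is √(55.5² + 13.8211²) ≈ 57.195 m.

57.2 meters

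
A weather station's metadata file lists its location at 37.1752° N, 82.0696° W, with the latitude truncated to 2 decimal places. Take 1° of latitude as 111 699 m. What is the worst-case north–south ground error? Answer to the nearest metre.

1117 metres

Truncating at 2 decimal places can drop up to a full unit in the last place, so the latitude may be off by as much as 0.01°.
North–south distance: 0.01° × 111699 m/° = 1116.99 m.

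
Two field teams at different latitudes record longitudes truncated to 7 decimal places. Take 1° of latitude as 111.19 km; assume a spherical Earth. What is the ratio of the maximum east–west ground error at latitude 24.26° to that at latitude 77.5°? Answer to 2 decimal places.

4.21

Truncating at 7 decimal places can drop up to a full unit in the last place, so the longitude may be off by as much as 1e-07°.
Error at 24.26° = 1e-07° × 111190 × cos 24.26° ≈ 0.011119 × 0.9117 = 0.010137 m.
Error at 77.5° = 1e-07° × 111190 × cos 77.5° ≈ 0.011119 × 0.2164 = 0.0024066 m.
Ratio: 0.010137 / 0.0024066 = cos 24.26° / cos 77.5° ≈ 4.2122.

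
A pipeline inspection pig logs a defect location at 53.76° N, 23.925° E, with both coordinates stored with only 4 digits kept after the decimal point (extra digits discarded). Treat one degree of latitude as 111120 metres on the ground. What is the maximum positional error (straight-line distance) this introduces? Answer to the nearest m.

Truncating at 4 decimal places can drop up to a full unit in the last place, so each coordinate may be off by as much as 0.0001°.
Latitude error → 0.0001 × 111120 = 11.112 m along the meridian.
E–W at 53.76°: 0.0001° × 111120 × cos 53.76° = 0.0001 × 111120 × 0.5912 ≈ 6.56907 m.
Combining orthogonally: (11.112² + 6.56907²)^½ ≈ 12.9085 m.

13 m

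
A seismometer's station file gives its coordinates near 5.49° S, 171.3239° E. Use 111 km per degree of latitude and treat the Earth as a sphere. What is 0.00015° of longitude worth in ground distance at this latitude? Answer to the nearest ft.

54 ft

One degree of longitude here spans 111000 × cos 5.49° = 111000 × 0.9954 ≈ 110491 m; 0.00015° of that is 16.5736 m.
In feet: 16.5736 m ÷ 0.3048 ≈ 54.375 ft.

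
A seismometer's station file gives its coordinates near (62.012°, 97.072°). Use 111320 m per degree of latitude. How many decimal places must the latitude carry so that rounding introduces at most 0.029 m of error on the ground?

One degree of latitude covers 111320 m.
With N decimal places the half-ulp bound is 0.5·10⁻ᴺ°, or 0.5·10⁻ᴺ × 111320 m on the ground.
Need 0.5 × 111320 × 10⁻ᴺ ≤ 0.029 → 10⁻ᴺ ≤ 5.210e-07, so N ≥ 6.28.
N = 6 would give 0.0557 m (too coarse); N = 7 gives 0.00557 m ≤ 0.029 m.

7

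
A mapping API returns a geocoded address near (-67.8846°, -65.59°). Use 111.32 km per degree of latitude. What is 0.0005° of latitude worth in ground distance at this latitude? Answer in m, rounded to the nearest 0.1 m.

Along a meridian 0.0005° is 0.0005 × 111320 = 55.66 m.

55.7 m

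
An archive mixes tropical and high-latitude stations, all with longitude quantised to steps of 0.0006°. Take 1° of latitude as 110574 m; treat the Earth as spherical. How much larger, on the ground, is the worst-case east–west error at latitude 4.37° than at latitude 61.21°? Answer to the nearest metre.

17 metres

With a 0.0006° grid the true value lies within half a step, ±0.0006°/2 = ±0.0003°, of the stored one.
At 4.37°: 0.0003° × 110574 × cos 4.37° = 0.0003 × 110574 × 0.9971 ≈ 33.076 m.
Error at 61.21° = 0.0003° × 110574 × cos 61.21° ≈ 33.172 × 0.4816 = 15.976 m.
So the lower-latitude error exceeds the higher by 33.076 − 15.976 = 17.1 m.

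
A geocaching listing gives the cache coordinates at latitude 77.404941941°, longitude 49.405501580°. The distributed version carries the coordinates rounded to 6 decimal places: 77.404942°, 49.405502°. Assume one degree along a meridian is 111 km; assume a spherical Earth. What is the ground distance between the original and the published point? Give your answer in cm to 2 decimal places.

The latitude changed by -0.000000059° and the longitude by -0.000000420°.
North–south shift: -0.000000059 × 111000 = -0.006549 m.
East–west at this latitude: -0.000000420° × 111000 × cos 77.4049° ≈ -0.000000420 × 24204.6 = -0.0101659 m.
Hypotenuse of the two orthogonal shifts: √(0.006549² + 0.0101659²) = 0.0120928 m.
That is 0.0120928 m = 1.2093 cm.

1.21 cm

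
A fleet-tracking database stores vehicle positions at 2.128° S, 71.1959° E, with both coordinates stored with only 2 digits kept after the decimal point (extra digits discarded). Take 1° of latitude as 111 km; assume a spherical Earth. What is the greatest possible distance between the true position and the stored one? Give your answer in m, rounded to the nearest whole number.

Truncating at 2 decimal places can drop up to a full unit in the last place, so each coordinate may be off by as much as 0.01°.
Latitude error → 0.01 × 111000 = 1110 m along the meridian.
Longitude error → 0.01 × 111000 × cos 2.128° = 0.01 × 111000 × 0.9993 ≈ 1109.23 m.
Worst case both components are at the extreme and orthogonal: √(1110² + 1109.23²) ≈ 1569.24 m.

1569 m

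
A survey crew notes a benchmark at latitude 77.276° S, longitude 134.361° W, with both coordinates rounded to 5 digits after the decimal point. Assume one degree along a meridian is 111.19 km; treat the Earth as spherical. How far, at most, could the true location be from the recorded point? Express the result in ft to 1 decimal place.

Rounding to 5 decimal places leaves each coordinate within ±5e-06° of the true value.
North–south component: 5e-06° × 111190 = 0.55595 m.
East–west component at 77.276°: 5e-06° × 111190 × cos 77.276° ≈ 5e-06 × 24490.1 ≈ 0.122451 m.
Combining orthogonally: (0.55595² + 0.122451²)^½ ≈ 0.569275 m.
Converting: 0.569275 m × 3.2808 ft/m ≈ 1.8677 ft.

1.9 ft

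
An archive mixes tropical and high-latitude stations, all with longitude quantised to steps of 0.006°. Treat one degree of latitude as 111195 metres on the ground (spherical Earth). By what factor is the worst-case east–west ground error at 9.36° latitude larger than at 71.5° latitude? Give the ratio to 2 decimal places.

3.11

With a 0.006° grid the true value lies within half a step, ±0.006°/2 = ±0.003°, of the stored one.
Error at 9.36° = 0.003° × 111195 × cos 9.36° ≈ 333.58 × 0.9867 = 329.14 m.
Error at 71.5° = 0.003° × 111195 × cos 71.5° ≈ 333.58 × 0.3173 = 105.85 m.
The ratio reduces to cos 9.36° / cos 71.5° = 0.9867/0.3173 ≈ 3.1096.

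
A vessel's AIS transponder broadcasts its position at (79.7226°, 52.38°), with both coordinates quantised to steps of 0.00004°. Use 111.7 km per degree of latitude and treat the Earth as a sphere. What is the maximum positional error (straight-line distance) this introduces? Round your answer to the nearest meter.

With a 0.00004° grid the true value lies within half a step, ±0.00004°/2 = ±2e-05°, of the stored one.
Latitude error → 2e-05 × 111700 = 2.234 m along the meridian.
Longitude error → 2e-05 × 111700 × cos 79.7226° = 2e-05 × 111700 × 0.1784 ≈ 0.398577 m.
Combining orthogonally: (2.234² + 0.398577²)^½ ≈ 2.26928 m.

2 meters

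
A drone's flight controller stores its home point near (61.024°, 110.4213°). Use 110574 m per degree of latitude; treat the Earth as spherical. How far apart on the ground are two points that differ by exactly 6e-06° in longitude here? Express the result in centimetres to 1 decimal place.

At 61.024° a degree of longitude is 110574 × cos 61.024° ≈ 53566.8 m, so 6e-06° corresponds to 0.321401 m.
That is 0.321401 m = 32.14 cm.

32.1 centimetres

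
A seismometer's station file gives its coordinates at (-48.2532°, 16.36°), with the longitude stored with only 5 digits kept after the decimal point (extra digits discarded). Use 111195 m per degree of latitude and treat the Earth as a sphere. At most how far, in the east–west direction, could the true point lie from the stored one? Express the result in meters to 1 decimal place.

Truncating at 5 decimal places can drop up to a full unit in the last place, so the longitude may be off by as much as 1e-05°.
Parallels shrink by cos φ, so at 48.2532° a degree of longitude is 111195 × 0.6658 ≈ 74038.1 m.
So at most 1e-05° × 74038.1 ≈ 0.740381 m east–west.

0.7 meters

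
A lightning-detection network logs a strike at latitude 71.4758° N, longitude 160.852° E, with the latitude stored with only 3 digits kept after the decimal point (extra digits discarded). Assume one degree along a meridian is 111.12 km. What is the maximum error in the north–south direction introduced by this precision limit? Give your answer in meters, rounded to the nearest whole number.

Truncating at 3 decimal places can drop up to a full unit in the last place, so the latitude may be off by as much as 0.001°.
North–south distance: 0.001° × 111120 m/° = 111.12 m.

111 meters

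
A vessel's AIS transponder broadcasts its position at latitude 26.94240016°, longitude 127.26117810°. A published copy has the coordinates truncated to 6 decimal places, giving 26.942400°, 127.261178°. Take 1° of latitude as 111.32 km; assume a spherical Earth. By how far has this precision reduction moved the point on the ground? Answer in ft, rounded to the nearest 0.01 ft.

The latitude changed by +0.00000016° and the longitude by +0.00000010°.
North–south shift: 0.00000016 × 111320 = 0.0178112 m.
E–W at 26.9424°: 0.00000010° × 111320 × cos 26.9424° = 0.00000010 × 111320 × 0.8915 ≈ 0.00992376 m.
Combined displacement = (0.0178112² + 0.00992376²)^½ ≈ 0.0203892 m.
Converting: 0.0203892 m × 3.2808 ft/m ≈ 0.066894 ft.

0.07 ft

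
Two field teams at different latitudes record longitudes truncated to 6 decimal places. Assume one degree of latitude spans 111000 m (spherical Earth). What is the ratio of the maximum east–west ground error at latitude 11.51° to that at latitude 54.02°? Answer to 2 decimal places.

1.67

Truncating at 6 decimal places can drop up to a full unit in the last place, so the longitude may be off by as much as 1e-06°.
At 11.51°: 1e-06° × 111000 × cos 11.51° = 1e-06 × 111000 × 0.9799 ≈ 0.10877 m.
At 54.02°: 1e-06° × 111000 × cos 54.02° = 1e-06 × 111000 × 0.5875 ≈ 0.065213 m.
The ratio reduces to cos 11.51° / cos 54.02° = 0.9799/0.5875 ≈ 1.6679.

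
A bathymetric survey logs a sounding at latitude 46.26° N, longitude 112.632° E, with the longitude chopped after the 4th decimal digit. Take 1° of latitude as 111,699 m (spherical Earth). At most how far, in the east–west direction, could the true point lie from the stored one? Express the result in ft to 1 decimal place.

Truncating at 4 decimal places can drop up to a full unit in the last place, so the longitude may be off by as much as 0.0001°.
At latitude 46.26° a degree of longitude spans 111699 m × cos 46.26° = 111699 × 0.6914 ≈ 77227.2 m.
So at most 0.0001° × 77227.2 ≈ 7.72272 m east–west.
In feet: 7.72272 m ÷ 0.3048 ≈ 25.337 ft.

25.3 ft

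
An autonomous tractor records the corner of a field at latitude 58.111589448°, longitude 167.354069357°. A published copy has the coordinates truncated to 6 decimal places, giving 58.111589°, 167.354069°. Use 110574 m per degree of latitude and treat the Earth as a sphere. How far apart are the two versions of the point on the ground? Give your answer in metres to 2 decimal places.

Δlat = 58.111589448 − 58.111589 = +0.000000448°; Δlon = 167.354069357 − 167.354069 = +0.000000357°.
N–S: 0.000000448° × 110574 m/° = 0.0495372 m.
East–west at this latitude: 0.000000357° × 110574 × cos 58.1116° ≈ 0.000000357 × 58412.6 = 0.0208533 m.
Distance: √(0.0495372² + 0.0208533²) ≈ 0.0537475 m.

0.05 metres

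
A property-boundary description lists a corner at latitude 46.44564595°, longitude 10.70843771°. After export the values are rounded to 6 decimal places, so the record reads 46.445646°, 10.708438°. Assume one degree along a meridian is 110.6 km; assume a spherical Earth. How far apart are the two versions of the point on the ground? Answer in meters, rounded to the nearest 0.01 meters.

The latitude changed by -0.00000005° and the longitude by -0.00000029°.
N–S: -0.00000005° × 110600 m/° = -0.00553 m.
East–west at this latitude: -0.00000029° × 110600 × cos 46.4456° ≈ -0.00000029 × 76208.1 = -0.0221003 m.
Combined displacement = (0.00553² + 0.0221003²)^½ ≈ 0.0227817 m.

0.02 meters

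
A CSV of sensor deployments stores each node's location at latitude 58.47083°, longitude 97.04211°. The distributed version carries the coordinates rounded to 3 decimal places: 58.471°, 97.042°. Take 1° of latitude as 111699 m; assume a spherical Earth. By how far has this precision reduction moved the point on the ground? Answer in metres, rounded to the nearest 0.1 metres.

20.0 metres

Δlat = 58.47083 − 58.471 = -0.00017°; Δlon = 97.04211 − 97.042 = +0.00011°.
N–S: -0.00017° × 111699 m/° = -18.9888 m.
E–W at 58.471°: 0.00011° × 111699 × cos 58.471° = 0.00011 × 111699 × 0.5229 ≈ 6.42518 m.
Distance: √(18.9888² + 6.42518²) ≈ 20.0464 m.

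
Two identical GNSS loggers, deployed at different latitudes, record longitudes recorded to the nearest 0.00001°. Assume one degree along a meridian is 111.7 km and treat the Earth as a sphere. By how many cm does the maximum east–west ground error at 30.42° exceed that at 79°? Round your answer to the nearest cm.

38 cm

Rounding to 5 decimal places leaves the longitude within ±5e-06° of the true value.
Error at 30.42° = 5e-06° × 111700 × cos 30.42° ≈ 0.5585 × 0.8623 = 0.48162 m.
At 79°: 5e-06° × 111700 × cos 79° = 5e-06 × 111700 × 0.1908 ≈ 0.10657 m.
Difference: 0.48162 − 0.10657 = 0.37505 m.
That is 0.375048 m = 37.505 cm.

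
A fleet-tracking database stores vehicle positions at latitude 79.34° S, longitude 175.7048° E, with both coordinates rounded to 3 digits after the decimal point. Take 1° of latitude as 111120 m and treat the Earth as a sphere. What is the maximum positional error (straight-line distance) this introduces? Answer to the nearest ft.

Rounding to 3 decimal places leaves each coordinate within ±0.0005° of the true value.
N–S: 0.0005° × 111120 m/° = 55.56 m.
East–west component at 79.34°: 0.0005° × 111120 × cos 79.34° ≈ 0.0005 × 20555 ≈ 10.2775 m.
Worst case both components are at the extreme and orthogonal: √(55.56² + 10.2775²) ≈ 56.5026 m.
In feet: 56.5026 m ÷ 0.3048 ≈ 185.38 ft.

185 ft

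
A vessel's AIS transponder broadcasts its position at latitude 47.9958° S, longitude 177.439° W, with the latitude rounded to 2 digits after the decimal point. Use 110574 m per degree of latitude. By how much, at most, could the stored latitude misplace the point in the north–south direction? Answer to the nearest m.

553 m

Rounding to 2 decimal places leaves the latitude within ±0.005° of the true value.
Along the meridian that is 0.005° × 110574 m/° = 552.87 m.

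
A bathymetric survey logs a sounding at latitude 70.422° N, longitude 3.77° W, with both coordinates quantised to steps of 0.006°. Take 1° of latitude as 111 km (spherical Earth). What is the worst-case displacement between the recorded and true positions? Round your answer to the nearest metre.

With a 0.006° grid the true value lies within half a step, ±0.006°/2 = ±0.003°, of the stored one.
North–south component: 0.003° × 111000 = 333 m.
East–west component at 70.422°: 0.003° × 111000 × cos 70.422° ≈ 0.003 × 37195 ≈ 111.585 m.
Combining orthogonally: (333² + 111.585²)^½ ≈ 351.198 m.

351 metres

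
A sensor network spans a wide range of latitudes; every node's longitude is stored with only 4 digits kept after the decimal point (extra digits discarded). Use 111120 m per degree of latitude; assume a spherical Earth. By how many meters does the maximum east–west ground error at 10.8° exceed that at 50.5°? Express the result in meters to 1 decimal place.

Truncating at 4 decimal places can drop up to a full unit in the last place, so the longitude may be off by as much as 0.0001°.
Error at 10.8° = 0.0001° × 111120 × cos 10.8° ≈ 11.112 × 0.9823 = 10.915 m.
At 50.5°: 0.0001° × 111120 × cos 50.5° = 0.0001 × 111120 × 0.6361 ≈ 7.0681 m.
So the lower-latitude error exceeds the higher by 10.915 − 7.0681 = 3.8471 m.

3.8 meters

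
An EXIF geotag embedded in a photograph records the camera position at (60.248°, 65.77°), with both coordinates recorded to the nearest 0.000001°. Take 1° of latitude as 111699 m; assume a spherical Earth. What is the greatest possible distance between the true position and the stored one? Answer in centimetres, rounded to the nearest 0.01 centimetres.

6.23 centimetres

Rounding to 6 decimal places leaves each coordinate within ±5e-07° of the true value.
North–south component: 5e-07° × 111699 = 0.0558495 m.
E–W at 60.248°: 5e-07° × 111699 × cos 60.248° = 5e-07 × 111699 × 0.4962 ≈ 0.0277151 m.
Worst case both components are at the extreme and orthogonal: √(0.0558495² + 0.0277151²) ≈ 0.0623482 m.
That is 0.0623482 m = 6.2348 cm.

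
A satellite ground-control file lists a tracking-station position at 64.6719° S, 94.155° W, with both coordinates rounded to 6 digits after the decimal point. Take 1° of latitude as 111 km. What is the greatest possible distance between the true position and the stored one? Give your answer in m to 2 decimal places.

0.06 m

Rounding to 6 decimal places leaves each coordinate within ±5e-07° of the true value.
North–south component: 5e-07° × 111000 = 0.0555 m.
East–west component at 64.6719°: 5e-07° × 111000 × cos 64.6719° ≈ 5e-07 × 47485.9 ≈ 0.023743 m.
Worst case both components are at the extreme and orthogonal: √(0.0555² + 0.023743²) ≈ 0.0603654 m.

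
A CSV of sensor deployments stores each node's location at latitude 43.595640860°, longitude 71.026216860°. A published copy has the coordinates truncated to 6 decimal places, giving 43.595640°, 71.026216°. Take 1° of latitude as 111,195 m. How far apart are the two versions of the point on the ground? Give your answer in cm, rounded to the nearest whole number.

The latitude changed by +0.000000860° and the longitude by +0.000000860°.
N–S: 0.000000860° × 111195 m/° = 0.0956277 m.
E–W at 43.5956°: 0.000000860° × 111195 × cos 43.5956° = 0.000000860 × 111195 × 0.7242 ≈ 0.0692559 m.
Hypotenuse of the two orthogonal shifts: √(0.0956277² + 0.0692559²) = 0.118072 m.
That is 0.118072 m = 11.807 cm.

12 cm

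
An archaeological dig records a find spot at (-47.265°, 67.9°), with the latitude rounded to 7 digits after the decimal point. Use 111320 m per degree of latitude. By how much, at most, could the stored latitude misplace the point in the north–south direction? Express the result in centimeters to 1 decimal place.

0.6 centimeters

Rounding to 7 decimal places leaves the latitude within ±5e-08° of the true value.
So the N–S error is at most 5e-08 × 111320 = 0.005566 m.
That is 0.005566 m = 0.5566 cm.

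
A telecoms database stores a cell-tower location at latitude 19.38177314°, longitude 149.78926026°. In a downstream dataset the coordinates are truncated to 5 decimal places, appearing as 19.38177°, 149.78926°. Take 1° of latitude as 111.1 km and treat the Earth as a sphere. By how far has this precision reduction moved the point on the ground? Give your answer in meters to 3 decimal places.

0.350 meters

Δlat = 19.38177314 − 19.38177 = +0.00000314°; Δlon = 149.78926026 − 149.78926 = +0.00000026°.
N–S: 0.00000314° × 111100 m/° = 0.348854 m.
E–W at 19.3818°: 0.00000026° × 111100 × cos 19.3818° = 0.00000026 × 111100 × 0.9433 ≈ 0.027249 m.
Distance: √(0.348854² + 0.027249²) ≈ 0.349917 m.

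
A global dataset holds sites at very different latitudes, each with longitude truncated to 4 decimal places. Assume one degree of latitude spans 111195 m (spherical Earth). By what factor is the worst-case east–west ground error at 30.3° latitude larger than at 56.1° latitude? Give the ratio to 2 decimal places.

Truncating at 4 decimal places can drop up to a full unit in the last place, so the longitude may be off by as much as 0.0001°.
At 30.3°: 0.0001° × 111195 × cos 30.3° = 0.0001 × 111195 × 0.8634 ≈ 9.6005 m.
Error at 56.1° = 0.0001° × 111195 × cos 56.1° ≈ 11.12 × 0.5577 = 6.2018 m.
Ratio: 9.6005 / 6.2018 = cos 30.3° / cos 56.1° ≈ 1.5480.

1.55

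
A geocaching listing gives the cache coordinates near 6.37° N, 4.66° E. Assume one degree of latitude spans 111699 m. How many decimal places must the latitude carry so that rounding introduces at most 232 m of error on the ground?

3

One degree of latitude covers 111699 m.
N decimal places → at most half a unit in the last place, 0.5 × 10⁻ᴺ° = 111699/2 × 10⁻ᴺ m.
Need 0.5 × 111699 × 10⁻ᴺ ≤ 232 → 10⁻ᴺ ≤ 4.154e-03, so N ≥ 2.38.
N = 2 would give 558 m (too coarse); N = 3 gives 55.8 m ≤ 232 m.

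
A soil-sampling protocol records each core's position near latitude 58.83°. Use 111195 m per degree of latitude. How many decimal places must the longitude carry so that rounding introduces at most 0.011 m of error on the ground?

At 58.83° one degree of longitude covers 111195 × cos 58.83° ≈ 111195 × 0.5176 ≈ 57552.2 m.
With N decimal places the half-ulp bound is 0.5·10⁻ᴺ°, or 0.5·10⁻ᴺ × 57552.2 m on the ground.
Setting 28776.1 × 10⁻ᴺ ≤ 0.011 gives 10ᴺ ≥ 2.616e+06, i.e. N ≥ 6.42.
So 7 decimal places suffice (0.00288 m); 6 would allow up to 0.0288 m.

7 decimal places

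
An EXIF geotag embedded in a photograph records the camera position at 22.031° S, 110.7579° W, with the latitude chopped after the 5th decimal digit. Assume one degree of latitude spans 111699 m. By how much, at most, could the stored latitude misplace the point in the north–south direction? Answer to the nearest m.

1 m

Truncating at 5 decimal places can drop up to a full unit in the last place, so the latitude may be off by as much as 1e-05°.
North–south distance: 1e-05° × 111699 m/° = 1.11699 m.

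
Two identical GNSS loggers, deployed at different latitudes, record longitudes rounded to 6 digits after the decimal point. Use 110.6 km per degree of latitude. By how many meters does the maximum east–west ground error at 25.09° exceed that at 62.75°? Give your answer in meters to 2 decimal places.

Rounding to 6 decimal places leaves the longitude within ±5e-07° of the true value.
At 25.09°: 5e-07° × 110600 × cos 25.09° = 5e-07 × 110600 × 0.9056 ≈ 0.050082 m.
Error at 62.75° = 5e-07° × 110600 × cos 62.75° ≈ 0.0553 × 0.4579 = 0.02532 m.
So the lower-latitude error exceeds the higher by 0.050082 − 0.02532 = 0.024762 m.

0.02 meters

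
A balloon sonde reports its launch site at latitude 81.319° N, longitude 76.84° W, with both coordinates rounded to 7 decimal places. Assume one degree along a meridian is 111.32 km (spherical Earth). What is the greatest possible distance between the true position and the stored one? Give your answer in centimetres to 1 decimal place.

0.6 centimetres

Rounding to 7 decimal places leaves each coordinate within ±5e-08° of the true value.
North–south component: 5e-08° × 111320 = 0.005566 m.
Longitude error → 5e-08 × 111320 × cos 81.319° = 5e-08 × 111320 × 0.1509 ≈ 0.000840093 m.
Worst case both components are at the extreme and orthogonal: √(0.005566² + 0.000840093²) ≈ 0.00562904 m.
That is 0.00562904 m = 0.5629 cm.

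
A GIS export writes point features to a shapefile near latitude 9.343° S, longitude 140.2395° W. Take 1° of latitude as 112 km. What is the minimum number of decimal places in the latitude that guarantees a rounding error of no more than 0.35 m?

One degree of latitude covers 112000 m.
N decimal places → at most half a unit in the last place, 0.5 × 10⁻ᴺ° = 112000/2 × 10⁻ᴺ m.
Setting 56000 × 10⁻ᴺ ≤ 0.35 gives 10ᴺ ≥ 1.6e+05, i.e. N ≥ 5.20.
At 5 places the error can reach 0.56 m, but 6 places keeps it to 0.056 m.

6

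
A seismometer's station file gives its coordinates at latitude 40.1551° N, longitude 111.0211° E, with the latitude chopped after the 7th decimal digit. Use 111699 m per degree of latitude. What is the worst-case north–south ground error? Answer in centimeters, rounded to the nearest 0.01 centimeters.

1.12 centimeters

Truncating at 7 decimal places can drop up to a full unit in the last place, so the latitude may be off by as much as 1e-07°.
North–south distance: 1e-07° × 111699 m/° = 0.0111699 m.
That is 0.0111699 m = 1.117 cm.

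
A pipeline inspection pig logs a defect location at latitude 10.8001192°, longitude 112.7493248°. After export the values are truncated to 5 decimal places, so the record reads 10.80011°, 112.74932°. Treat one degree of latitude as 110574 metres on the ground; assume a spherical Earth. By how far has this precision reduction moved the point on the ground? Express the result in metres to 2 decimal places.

1.14 metres

The latitude changed by +0.0000092° and the longitude by +0.0000048°.
North–south shift: 0.0000092 × 110574 = 1.01728 m.
E–W at 10.8001°: 0.0000048° × 110574 × cos 10.8001° = 0.0000048 × 110574 × 0.9823 ≈ 0.521354 m.
Distance: √(1.01728² + 0.521354²) ≈ 1.1431 m.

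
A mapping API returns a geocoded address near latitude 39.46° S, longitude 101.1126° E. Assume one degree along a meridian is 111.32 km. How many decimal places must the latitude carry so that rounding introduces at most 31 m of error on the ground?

4 decimal places

One degree of latitude covers 111320 m.
N decimal places → at most half a unit in the last place, 0.5 × 10⁻ᴺ° = 111320/2 × 10⁻ᴺ m.
Setting 55660 × 10⁻ᴺ ≤ 31 gives 10ᴺ ≥ 1795, i.e. N ≥ 3.25.
At 3 places the error can reach 55.7 m, but 4 places keeps it to 5.57 m.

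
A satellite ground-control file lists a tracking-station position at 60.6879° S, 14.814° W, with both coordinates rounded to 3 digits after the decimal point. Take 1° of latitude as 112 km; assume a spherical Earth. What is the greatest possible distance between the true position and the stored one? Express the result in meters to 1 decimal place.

Rounding to 3 decimal places leaves each coordinate within ±0.0005° of the true value.
Latitude error → 0.0005 × 112000 = 56 m along the meridian.
E–W at 60.6879°: 0.0005° × 112000 × cos 60.6879° = 0.0005 × 112000 × 0.4896 ≈ 27.4157 m.
The two errors are perpendicular, so the maximum displacement is √(56² + 27.4157²) ≈ 62.3508 m.

62.4 meters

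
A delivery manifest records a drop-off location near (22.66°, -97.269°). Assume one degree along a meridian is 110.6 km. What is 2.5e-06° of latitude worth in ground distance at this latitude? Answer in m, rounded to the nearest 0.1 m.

Along a meridian 2.5e-06° is 2.5e-06 × 110600 = 0.2765 m.

0.3 m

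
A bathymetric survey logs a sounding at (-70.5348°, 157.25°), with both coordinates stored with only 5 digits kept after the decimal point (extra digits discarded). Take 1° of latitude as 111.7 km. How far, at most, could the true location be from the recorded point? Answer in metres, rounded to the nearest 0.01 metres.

Truncating at 5 decimal places can drop up to a full unit in the last place, so each coordinate may be off by as much as 1e-05°.
N–S: 1e-05° × 111700 m/° = 1.117 m.
E–W at 70.5348°: 1e-05° × 111700 × cos 70.5348° = 1e-05 × 111700 × 0.3332 ≈ 0.372223 m.
The two errors are perpendicular, so the maximum displacement is √(1.117² + 0.372223²) ≈ 1.17739 m.

1.18 metres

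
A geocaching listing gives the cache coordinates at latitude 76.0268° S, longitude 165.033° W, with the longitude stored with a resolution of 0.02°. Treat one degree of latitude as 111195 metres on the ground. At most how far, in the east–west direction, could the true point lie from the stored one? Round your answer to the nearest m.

With a 0.02° grid the true value lies within half a step, ±0.02°/2 = ±0.01°, of the stored one.
Parallels shrink by cos φ, so at 76.0268° a degree of longitude is 111195 × 0.2415 ≈ 26850 m.
East–west error: 0.01° × 26850 m/° ≈ 268.5 m.

269 m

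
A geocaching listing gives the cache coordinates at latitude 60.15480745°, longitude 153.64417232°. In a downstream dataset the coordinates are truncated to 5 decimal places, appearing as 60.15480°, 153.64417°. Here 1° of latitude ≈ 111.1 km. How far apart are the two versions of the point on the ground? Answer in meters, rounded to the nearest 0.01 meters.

0.84 meters

Δlat = 60.15480745 − 60.15480 = +0.00000745°; Δlon = 153.64417232 − 153.64417 = +0.00000232°.
North–south shift: 0.00000745 × 111100 = 0.827695 m.
East–west at this latitude: 0.00000232° × 111100 × cos 60.1548° ≈ 0.00000232 × 55289.8 = 0.128272 m.
Combined displacement = (0.827695² + 0.128272²)^½ ≈ 0.837576 m.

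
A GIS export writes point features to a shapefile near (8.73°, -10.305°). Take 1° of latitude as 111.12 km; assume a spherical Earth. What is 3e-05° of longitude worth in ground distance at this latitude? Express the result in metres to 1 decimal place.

3.3 metres

At 8.73° a degree of longitude is 111120 × cos 8.73° ≈ 109833 m, so 3e-05° corresponds to 3.29498 m.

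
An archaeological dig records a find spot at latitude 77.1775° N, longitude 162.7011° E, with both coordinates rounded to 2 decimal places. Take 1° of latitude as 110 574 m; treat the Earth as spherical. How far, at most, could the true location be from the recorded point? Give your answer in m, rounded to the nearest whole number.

Rounding to 2 decimal places leaves each coordinate within ±0.005° of the true value.
N–S: 0.005° × 110574 m/° = 552.87 m.
Longitude error → 0.005 × 110574 × cos 77.1775° = 0.005 × 110574 × 0.2219 ≈ 122.699 m.
Combining orthogonally: (552.87² + 122.699²)^½ ≈ 566.322 m.

566 m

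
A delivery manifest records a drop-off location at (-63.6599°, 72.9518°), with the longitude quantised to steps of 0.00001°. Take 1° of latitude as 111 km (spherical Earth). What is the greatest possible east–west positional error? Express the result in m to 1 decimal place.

0.2 m

With a 0.00001° grid the true value lies within half a step, ±0.00001°/2 = ±5e-06°, of the stored one.
At latitude 63.6599° a degree of longitude spans 111000 m × cos 63.6599° = 111000 × 0.4437 ≈ 49250.5 m.
East–west error: 5e-06° × 49250.5 m/° ≈ 0.246253 m.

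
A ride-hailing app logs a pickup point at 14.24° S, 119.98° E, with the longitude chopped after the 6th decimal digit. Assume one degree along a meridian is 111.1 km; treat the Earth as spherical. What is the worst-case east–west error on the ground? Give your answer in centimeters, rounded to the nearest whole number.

11 centimeters

Truncating at 6 decimal places can drop up to a full unit in the last place, so the longitude may be off by as much as 1e-06°.
Parallels shrink by cos φ, so at 14.24° a degree of longitude is 111100 × 0.9693 ≈ 107686 m.
So at most 1e-06° × 107686 ≈ 0.107686 m east–west.
That is 0.107686 m = 10.769 cm.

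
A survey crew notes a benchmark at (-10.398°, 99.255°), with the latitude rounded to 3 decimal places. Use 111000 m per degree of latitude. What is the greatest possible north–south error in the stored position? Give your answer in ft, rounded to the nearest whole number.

182 ft

Rounding to 3 decimal places leaves the latitude within ±0.0005° of the true value.
Along the meridian that is 0.0005° × 111000 m/° = 55.5 m.
In feet: 55.5 m ÷ 0.3048 ≈ 182.09 ft.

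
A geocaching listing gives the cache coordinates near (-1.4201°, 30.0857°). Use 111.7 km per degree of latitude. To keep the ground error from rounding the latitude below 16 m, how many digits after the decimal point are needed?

One degree of latitude covers 111700 m.
With N decimal places the half-ulp bound is 0.5·10⁻ᴺ°, or 0.5·10⁻ᴺ × 111700 m on the ground.
Setting 55850 × 10⁻ᴺ ≤ 16 gives 10ᴺ ≥ 3491, i.e. N ≥ 3.54.
N = 3 would give 55.9 m (too coarse); N = 4 gives 5.58 m ≤ 16 m.

4 decimal places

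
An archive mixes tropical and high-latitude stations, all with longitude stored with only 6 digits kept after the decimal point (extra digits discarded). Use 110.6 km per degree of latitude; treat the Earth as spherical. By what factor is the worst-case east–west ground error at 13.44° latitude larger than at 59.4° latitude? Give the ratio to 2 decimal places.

Truncating at 6 decimal places can drop up to a full unit in the last place, so the longitude may be off by as much as 1e-06°.
At 13.44°: 1e-06° × 110600 × cos 13.44° = 1e-06 × 110600 × 0.9726 ≈ 0.10757 m.
At 59.4°: 1e-06° × 110600 × cos 59.4° = 1e-06 × 110600 × 0.5090 ≈ 0.0563 m.
The ratio reduces to cos 13.44° / cos 59.4° = 0.9726/0.5090 ≈ 1.9107.

1.91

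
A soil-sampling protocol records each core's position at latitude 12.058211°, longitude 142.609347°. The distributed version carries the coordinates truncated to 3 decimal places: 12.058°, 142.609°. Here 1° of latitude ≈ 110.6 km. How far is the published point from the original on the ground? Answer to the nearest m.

44 m

Δlat = 12.058211 − 12.058 = +0.000211°; Δlon = 142.609347 − 142.609 = +0.000347°.
N–S: 0.000211° × 110600 m/° = 23.3366 m.
E–W at 12.058°: 0.000347° × 110600 × cos 12.058° = 0.000347 × 110600 × 0.9779 ≈ 37.5314 m.
Hypotenuse of the two orthogonal shifts: √(23.3366² + 37.5314²) = 44.1951 m.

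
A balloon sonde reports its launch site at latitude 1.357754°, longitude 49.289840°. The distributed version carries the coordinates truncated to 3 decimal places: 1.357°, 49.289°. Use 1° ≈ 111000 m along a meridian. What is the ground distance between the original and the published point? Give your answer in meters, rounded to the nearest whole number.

125 meters

Δlat = 1.357754 − 1.357 = +0.000754°; Δlon = 49.289840 − 49.289 = +0.000840°.
North–south shift: 0.000754 × 111000 = 83.694 m.
East–west at this latitude: 0.000840° × 111000 × cos 1.357° ≈ 0.000840 × 110969 = 93.2139 m.
Hypotenuse of the two orthogonal shifts: √(83.694² + 93.2139²) = 125.274 m.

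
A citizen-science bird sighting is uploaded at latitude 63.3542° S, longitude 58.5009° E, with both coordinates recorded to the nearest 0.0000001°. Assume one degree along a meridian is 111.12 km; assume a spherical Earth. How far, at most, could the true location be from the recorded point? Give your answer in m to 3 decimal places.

0.006 m

Rounding to 7 decimal places leaves each coordinate within ±5e-08° of the true value.
N–S: 5e-08° × 111120 m/° = 0.005556 m.
East–west component at 63.3542°: 5e-08° × 111120 × cos 63.3542° ≈ 5e-08 × 49834.4 ≈ 0.00249172 m.
Worst case both components are at the extreme and orthogonal: √(0.005556² + 0.00249172²) ≈ 0.00608915 m.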